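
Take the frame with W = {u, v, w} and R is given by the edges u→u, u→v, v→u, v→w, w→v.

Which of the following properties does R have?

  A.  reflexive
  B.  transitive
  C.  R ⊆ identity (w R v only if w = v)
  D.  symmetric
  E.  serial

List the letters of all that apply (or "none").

(A) not reflexive: not v R v.
(B) not transitive: u R v and v R w but not u R w.
(C) not ⊆ identity: u R v with u ≠ v.
(D) symmetric: every R-edge is matched by its reverse.
(E) serial: every world has an R-successor.

D, E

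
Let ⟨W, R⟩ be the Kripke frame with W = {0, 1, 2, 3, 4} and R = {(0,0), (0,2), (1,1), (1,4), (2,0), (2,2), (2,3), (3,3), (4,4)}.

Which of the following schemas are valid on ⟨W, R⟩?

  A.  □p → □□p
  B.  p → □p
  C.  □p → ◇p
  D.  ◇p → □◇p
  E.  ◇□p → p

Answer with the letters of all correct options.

C

R is not symmetric: 1 R 4 but not 4 R 1.
R is not transitive: 0 R 2 and 2 R 3 but not 0 R 3.
R is not euclidean: 1 R 4 and 1 R 1 but not 4 R 1.
R is serial: every world has an R-successor.
R is not a subset of the identity: 0 R 2 with 0 ≠ 2.
(A) □p → □□p is axiom 4, which corresponds to transitivity. R is not transitive — not valid.
(B) p → □p (equivalent to ◇p→p) corresponds to R being a subset of the identity. Here R ⊄ identity, so not valid.
(C) axiom D: valid iff R is serial. R is serial — valid.
(D) ◇p → □◇p is axiom 5, which corresponds to the euclidean property. R is not euclidean — not valid.
(E) ◇□p → p is the dual of axiom B; it is valid on a frame exactly when R is symmetric. R is not symmetric, so not valid.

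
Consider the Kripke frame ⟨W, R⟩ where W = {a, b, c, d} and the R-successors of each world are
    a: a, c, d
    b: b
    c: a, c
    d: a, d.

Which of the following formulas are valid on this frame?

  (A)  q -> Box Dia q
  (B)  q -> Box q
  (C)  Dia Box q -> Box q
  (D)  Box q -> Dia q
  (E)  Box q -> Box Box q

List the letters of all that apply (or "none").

A, D

R is symmetric: every R-edge is matched by its reverse.
R is not transitive: c R a and a R d but not c R d.
R is not euclidean: a R c and a R d but not c R d.
R is serial: every world has an R-successor.
R is not a subset of the identity: a R c with a ≠ c.
(A) q -> Box Dia q (axiom B) characterises the symmetric frames. R is symmetric — valid.
(B) q -> Box q is equivalent to ◇p→p; it holds exactly when R ⊆ identity. Here R ⊄ identity — not valid.
(C) the dual of axiom 5: valid iff R is euclidean. R is not euclidean — not valid.
(D) axiom D: valid iff R is serial. R is serial — valid.
(E) Box q -> Box Box q (axiom 4) characterises the transitive frames. R is not transitive — not valid.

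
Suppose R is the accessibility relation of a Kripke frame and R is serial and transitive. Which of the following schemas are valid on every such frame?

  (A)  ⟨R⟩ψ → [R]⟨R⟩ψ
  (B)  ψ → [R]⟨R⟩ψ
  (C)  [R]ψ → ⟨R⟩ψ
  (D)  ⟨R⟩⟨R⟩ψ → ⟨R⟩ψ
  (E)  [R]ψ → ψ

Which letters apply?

C, D

(A) ⟨R⟩ψ → [R]⟨R⟩ψ is axiom 5, which corresponds to the euclidean property. Such an R need not be euclidean — not valid.
(B) ψ → [R]⟨R⟩ψ is axiom B; it is valid on a frame exactly when R is symmetric. Such an R need not be symmetric, so not valid.
(C) [R]ψ → ⟨R⟩ψ is axiom D; it is valid on a frame exactly when R is serial. Every such R is serial, so valid.
(D) ⟨R⟩⟨R⟩ψ → ⟨R⟩ψ (the dual of axiom 4) characterises the transitive frames. Every such R is transitive — valid.
(E) [R]ψ → ψ (axiom T) characterises the reflexive frames. Such an R need not be reflexive — not valid.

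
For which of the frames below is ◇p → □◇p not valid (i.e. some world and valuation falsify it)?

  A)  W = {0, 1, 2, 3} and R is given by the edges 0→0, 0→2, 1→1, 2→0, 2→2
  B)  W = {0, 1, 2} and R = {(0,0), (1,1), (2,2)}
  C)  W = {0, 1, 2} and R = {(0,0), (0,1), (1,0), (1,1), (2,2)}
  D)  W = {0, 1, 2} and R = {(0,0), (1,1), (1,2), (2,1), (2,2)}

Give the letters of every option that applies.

none

The schema ◇p → □◇p is axiom 5; it is valid on a frame iff R is euclidean.
(A) R is euclidean (any two R-successors of the same world are R-related), so the schema is valid here.
(B) R is euclidean (any two R-successors of the same world are R-related), so the schema is valid here.
(C) R is euclidean (any two R-successors of the same world are R-related), so the schema is valid here.
(D) R is euclidean (any two R-successors of the same world are R-related), so the schema is valid here.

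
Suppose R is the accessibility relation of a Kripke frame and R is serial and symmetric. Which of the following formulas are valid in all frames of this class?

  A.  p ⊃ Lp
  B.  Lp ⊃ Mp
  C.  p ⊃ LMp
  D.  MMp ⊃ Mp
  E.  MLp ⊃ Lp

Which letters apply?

B, C

(A) p ⊃ Lp is equivalent to ◇p→p; it holds exactly when R ⊆ identity. Such an R need not be a subset of the identity — not valid.
(B) Lp ⊃ Mp is axiom D, which corresponds to seriality. Every such R is serial — valid.
(C) p ⊃ LMp is axiom B; it is valid on a frame exactly when R is symmetric. Every such R is symmetric, so valid.
(D) MMp ⊃ Mp is the dual of axiom 4, which corresponds to transitivity. Such an R need not be transitive — not valid.
(E) the dual of axiom 5: valid iff R is euclidean. Such an R need not be euclidean — not valid.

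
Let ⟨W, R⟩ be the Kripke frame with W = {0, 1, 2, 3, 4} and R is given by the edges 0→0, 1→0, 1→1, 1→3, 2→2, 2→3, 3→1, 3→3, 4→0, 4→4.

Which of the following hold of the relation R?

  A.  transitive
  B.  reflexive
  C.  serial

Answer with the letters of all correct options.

B, C

(A) not transitive: 2 R 3 and 3 R 1 but not 2 R 1.
(B) reflexive: each world relates to itself.
(C) serial: every world has an R-successor.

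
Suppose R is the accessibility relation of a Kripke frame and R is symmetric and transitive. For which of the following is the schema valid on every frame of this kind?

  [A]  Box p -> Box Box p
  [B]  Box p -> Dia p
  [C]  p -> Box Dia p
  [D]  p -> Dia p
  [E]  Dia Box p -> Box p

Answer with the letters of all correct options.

A, C, E

A symmetric transitive relation is euclidean (uRv and uRw give vRu by symmetry, then vRw by transitivity).
(A) axiom 4: valid iff R is transitive. Every such R is transitive — valid.
(B) Box p -> Dia p is axiom D, which corresponds to seriality. Such an R need not be serial — not valid.
(C) p -> Box Dia p is axiom B; it is valid on a frame exactly when R is symmetric. Every such R is symmetric, so valid.
(D) the dual of axiom T: valid iff R is reflexive. Such an R need not be reflexive — not valid.
(E) Dia Box p -> Box p is the dual of axiom 5, which corresponds to the euclidean property. Every such R is euclidean — valid.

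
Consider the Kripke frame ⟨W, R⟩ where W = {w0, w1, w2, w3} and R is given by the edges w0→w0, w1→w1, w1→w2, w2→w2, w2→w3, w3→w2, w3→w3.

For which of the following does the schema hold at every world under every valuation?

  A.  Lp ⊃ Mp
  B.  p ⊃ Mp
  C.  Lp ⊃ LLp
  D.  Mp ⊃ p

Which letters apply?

R is reflexive: each world relates to itself.
R is not transitive: w1 R w2 and w2 R w3 but not w1 R w3.
R is serial: every world has an R-successor.
R is not a subset of the identity: w1 R w2 with w1 ≠ w2.
(A) axiom D: valid iff R is serial. R is serial — valid.
(B) the dual of axiom T: valid iff R is reflexive. R is reflexive — valid.
(C) Lp ⊃ LLp is axiom 4, which corresponds to transitivity. R is not transitive — not valid.
(D) Mp ⊃ p is the converse of T; it holds exactly when R ⊆ identity. Here R ⊄ identity — not valid.

A, B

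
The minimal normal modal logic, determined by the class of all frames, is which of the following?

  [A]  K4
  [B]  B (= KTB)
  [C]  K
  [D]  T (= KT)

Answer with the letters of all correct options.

(A) K4 is determined by the class of transitive frames.
(B) B (= KTB) is determined by the class of reflexive and symmetric frames.
(C) K is determined by exactly this class.
(D) T (= KT) is determined by the class of reflexive frames.

C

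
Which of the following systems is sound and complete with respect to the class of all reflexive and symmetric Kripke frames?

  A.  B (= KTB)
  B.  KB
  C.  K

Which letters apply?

A

(A) B (= KTB) is determined by exactly this class.
(B) KB is determined by the class of symmetric frames.
(C) K is determined by the class of arbitrary frames.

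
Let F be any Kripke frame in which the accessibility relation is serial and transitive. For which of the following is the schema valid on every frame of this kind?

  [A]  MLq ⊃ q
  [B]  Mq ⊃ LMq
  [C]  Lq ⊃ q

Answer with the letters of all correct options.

(A) MLq ⊃ q is the dual of axiom B; it is valid on a frame exactly when R is symmetric. Such an R need not be symmetric, so not valid.
(B) Mq ⊃ LMq (axiom 5) characterises the euclidean frames. Such an R need not be euclidean — not valid.
(C) Lq ⊃ q (axiom T) characterises the reflexive frames. Such an R need not be reflexive — not valid.

none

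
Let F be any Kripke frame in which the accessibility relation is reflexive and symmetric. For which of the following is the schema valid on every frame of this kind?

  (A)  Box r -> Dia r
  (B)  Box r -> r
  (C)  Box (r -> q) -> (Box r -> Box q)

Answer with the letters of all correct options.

Reflexive relations are serial.
(A) Box r -> Dia r is axiom D, which corresponds to seriality. Every such R is serial — valid.
(B) Box r -> r (axiom T) characterises the reflexive frames. Every such R is reflexive — valid.
(C) Box (r -> q) -> (Box r -> Box q) is the K axiom; it holds on all frames — valid.

A, B, C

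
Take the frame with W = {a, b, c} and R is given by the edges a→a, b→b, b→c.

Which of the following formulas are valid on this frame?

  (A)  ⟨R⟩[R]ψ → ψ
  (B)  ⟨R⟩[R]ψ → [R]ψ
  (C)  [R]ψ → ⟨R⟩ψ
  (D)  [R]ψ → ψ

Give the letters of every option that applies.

R is not reflexive: not c R c.
R is not symmetric: b R c but not c R b.
R is not euclidean: b R c and b R b but not c R b.
R is not serial: c has no R-successor.
(A) ⟨R⟩[R]ψ → ψ (the dual of axiom B) characterises the symmetric frames. R is not symmetric — not valid.
(B) ⟨R⟩[R]ψ → [R]ψ is the dual of axiom 5; it is valid on a frame exactly when R is euclidean. R is not euclidean, so not valid.
(C) [R]ψ → ⟨R⟩ψ is axiom D, which corresponds to seriality. R is not serial — not valid.
(D) [R]ψ → ψ is axiom T; it is valid on a frame exactly when R is reflexive. R is not reflexive, so not valid.

none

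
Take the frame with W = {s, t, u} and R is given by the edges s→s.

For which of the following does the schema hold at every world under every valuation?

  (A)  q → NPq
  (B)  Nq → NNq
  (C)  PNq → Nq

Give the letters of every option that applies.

R is symmetric: every R-edge is matched by its reverse.
R is transitive: R is closed under composition.
R is euclidean: any two R-successors of the same world are R-related.
(A) axiom B: valid iff R is symmetric. R is symmetric — valid.
(B) Nq → NNq (axiom 4) characterises the transitive frames. R is transitive — valid.
(C) PNq → Nq (the dual of axiom 5) characterises the euclidean frames. R is euclidean — valid.

A, B, C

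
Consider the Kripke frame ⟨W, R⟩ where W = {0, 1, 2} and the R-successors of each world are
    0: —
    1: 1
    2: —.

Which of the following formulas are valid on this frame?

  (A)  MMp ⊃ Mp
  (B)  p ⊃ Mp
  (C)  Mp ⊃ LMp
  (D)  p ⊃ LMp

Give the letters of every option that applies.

A, C, D

R is not reflexive: not 0 R 0.
R is symmetric: every R-edge is matched by its reverse.
R is transitive: R is closed under composition.
R is euclidean: any two R-successors of the same world are R-related.
(A) MMp ⊃ Mp is the dual of axiom 4; it is valid on a frame exactly when R is transitive. R is transitive, so valid.
(B) p ⊃ Mp is the dual of axiom T; it is valid on a frame exactly when R is reflexive. R is not reflexive, so not valid.
(C) Mp ⊃ LMp is axiom 5; it is valid on a frame exactly when R is euclidean. R is euclidean, so valid.
(D) p ⊃ LMp is axiom B; it is valid on a frame exactly when R is symmetric. R is symmetric, so valid.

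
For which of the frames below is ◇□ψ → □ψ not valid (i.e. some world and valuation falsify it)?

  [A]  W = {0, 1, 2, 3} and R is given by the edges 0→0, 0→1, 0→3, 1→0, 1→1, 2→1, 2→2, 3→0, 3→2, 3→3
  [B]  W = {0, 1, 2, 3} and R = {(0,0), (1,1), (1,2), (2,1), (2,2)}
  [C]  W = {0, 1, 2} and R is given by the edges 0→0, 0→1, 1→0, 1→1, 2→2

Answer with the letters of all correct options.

A

The schema ◇□ψ → □ψ is the dual of axiom 5; it is valid on a frame iff R is euclidean.
(A) R is not euclidean (0 R 1 and 0 R 3 but not 1 R 3), so the schema fails here.
(B) R is euclidean (any two R-successors of the same world are R-related), so the schema is valid here.
(C) R is euclidean (any two R-successors of the same world are R-related), so the schema is valid here.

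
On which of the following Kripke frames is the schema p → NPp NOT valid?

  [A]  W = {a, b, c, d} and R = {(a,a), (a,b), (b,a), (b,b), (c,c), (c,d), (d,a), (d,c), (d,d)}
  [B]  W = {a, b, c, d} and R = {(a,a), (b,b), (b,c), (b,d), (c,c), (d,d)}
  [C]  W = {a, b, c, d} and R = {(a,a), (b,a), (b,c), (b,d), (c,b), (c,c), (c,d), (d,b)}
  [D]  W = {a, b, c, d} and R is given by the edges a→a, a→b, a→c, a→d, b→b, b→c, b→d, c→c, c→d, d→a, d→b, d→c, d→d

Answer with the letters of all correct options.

A, B, C, D

The schema p → NPp is axiom B; it is valid on a frame iff R is symmetric.
(A) R is not symmetric (d R a but not a R d), so the schema fails here.
(B) R is not symmetric (b R c but not c R b), so the schema fails here.
(C) R is not symmetric (b R a but not a R b), so the schema fails here.
(D) R is not symmetric (a R b but not b R a), so the schema fails here.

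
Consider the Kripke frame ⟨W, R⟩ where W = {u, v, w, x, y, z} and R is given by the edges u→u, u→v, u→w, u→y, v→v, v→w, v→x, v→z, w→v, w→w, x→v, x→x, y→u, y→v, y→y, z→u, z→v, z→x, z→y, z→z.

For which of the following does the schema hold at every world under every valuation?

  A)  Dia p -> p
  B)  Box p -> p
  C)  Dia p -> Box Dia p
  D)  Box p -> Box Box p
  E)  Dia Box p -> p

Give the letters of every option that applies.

R is reflexive: each world relates to itself.
R is not symmetric: u R v but not v R u.
R is not transitive: u R v and v R x but not u R x.
R is not euclidean: u R v and u R u but not v R u.
R is not a subset of the identity: u R v with u ≠ v.
(A) Dia p -> p is valid only on frames where every R-edge is a self-loop. Here R ⊄ identity — not valid.
(B) axiom T: valid iff R is reflexive. R is reflexive — valid.
(C) axiom 5: valid iff R is euclidean. R is not euclidean — not valid.
(D) Box p -> Box Box p is axiom 4, which corresponds to transitivity. R is not transitive — not valid.
(E) Dia Box p -> p (the dual of axiom B) characterises the symmetric frames. R is not symmetric — not valid.

B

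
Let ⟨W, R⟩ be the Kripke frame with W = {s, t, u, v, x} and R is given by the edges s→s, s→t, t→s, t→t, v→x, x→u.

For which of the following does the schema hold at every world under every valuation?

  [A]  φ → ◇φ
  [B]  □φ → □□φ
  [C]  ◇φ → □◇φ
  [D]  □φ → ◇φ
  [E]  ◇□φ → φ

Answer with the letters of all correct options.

R is not reflexive: not u R u.
R is not symmetric: v R x but not x R v.
R is not transitive: v R x and x R u but not v R u.
R is not euclidean: v R x and v R x but not x R x.
R is not serial: u has no R-successor.
(A) φ → ◇φ is the dual of axiom T; it is valid on a frame exactly when R is reflexive. R is not reflexive, so not valid.
(B) □φ → □□φ (axiom 4) characterises the transitive frames. R is not transitive — not valid.
(C) ◇φ → □◇φ is axiom 5; it is valid on a frame exactly when R is euclidean. R is not euclidean, so not valid.
(D) □φ → ◇φ is axiom D; it is valid on a frame exactly when R is serial. R is not serial, so not valid.
(E) the dual of axiom B: valid iff R is symmetric. R is not symmetric — not valid.

none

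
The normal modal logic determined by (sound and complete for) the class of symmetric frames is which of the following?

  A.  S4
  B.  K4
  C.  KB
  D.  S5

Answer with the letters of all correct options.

C

(A) S4 is determined by the class of reflexive and transitive frames.
(B) K4 is determined by the class of transitive frames.
(C) KB is determined by exactly this class.
(D) S5 is determined by the class of reflexive, symmetric, and transitive frames.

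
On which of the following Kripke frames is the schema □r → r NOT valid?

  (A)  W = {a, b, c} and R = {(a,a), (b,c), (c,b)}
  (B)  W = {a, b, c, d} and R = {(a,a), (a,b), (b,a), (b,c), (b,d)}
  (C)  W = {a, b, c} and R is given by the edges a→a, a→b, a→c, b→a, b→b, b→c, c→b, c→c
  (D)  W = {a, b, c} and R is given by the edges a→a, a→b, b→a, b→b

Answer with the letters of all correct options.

The schema □r → r is axiom T; it is valid on a frame iff R is reflexive.
(A) R is not reflexive (not b R b), so the schema fails here.
(B) R is not reflexive (not b R b), so the schema fails here.
(C) R is reflexive (each world relates to itself), so the schema is valid here.
(D) R is not reflexive (not c R c), so the schema fails here.

A, B, D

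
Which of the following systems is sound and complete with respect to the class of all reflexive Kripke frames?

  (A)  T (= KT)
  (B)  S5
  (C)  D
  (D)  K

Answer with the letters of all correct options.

(A) T (= KT) is determined by exactly this class.
(B) S5 is determined by the class of reflexive, symmetric, and transitive frames.
(C) D is determined by the class of serial frames.
(D) K is determined by the class of arbitrary frames.

A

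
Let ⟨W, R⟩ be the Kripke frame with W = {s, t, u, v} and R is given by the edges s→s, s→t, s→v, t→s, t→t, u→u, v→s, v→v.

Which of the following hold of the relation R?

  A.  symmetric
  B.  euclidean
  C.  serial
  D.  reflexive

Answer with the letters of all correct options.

(A) symmetric: every R-edge is matched by its reverse.
(B) not euclidean: s R t and s R v but not t R v.
(C) serial: every world has an R-successor.
(D) reflexive: each world relates to itself.

A, C, D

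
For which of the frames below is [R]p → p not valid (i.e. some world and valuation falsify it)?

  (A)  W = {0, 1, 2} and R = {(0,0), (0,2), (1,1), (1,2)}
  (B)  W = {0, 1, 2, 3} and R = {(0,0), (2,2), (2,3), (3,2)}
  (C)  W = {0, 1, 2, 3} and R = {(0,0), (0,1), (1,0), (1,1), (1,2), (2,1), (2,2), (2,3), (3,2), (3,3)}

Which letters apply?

The schema [R]p → p is axiom T; it is valid on a frame iff R is reflexive.
(A) R is not reflexive (not 2 R 2), so the schema fails here.
(B) R is not reflexive (not 1 R 1), so the schema fails here.
(C) R is reflexive (each world relates to itself), so the schema is valid here.

A, B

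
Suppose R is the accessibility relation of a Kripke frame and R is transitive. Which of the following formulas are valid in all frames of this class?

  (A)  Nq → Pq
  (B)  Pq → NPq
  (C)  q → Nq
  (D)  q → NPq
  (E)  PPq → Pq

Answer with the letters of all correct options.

E

(A) Nq → Pq is axiom D; it is valid on a frame exactly when R is serial. Such an R need not be serial, so not valid.
(B) Pq → NPq is axiom 5, which corresponds to the euclidean property. Such an R need not be euclidean — not valid.
(C) q → Nq is equivalent to ◇p→p; it holds exactly when R ⊆ identity. Such an R need not be a subset of the identity — not valid.
(D) q → NPq (axiom B) characterises the symmetric frames. Such an R need not be symmetric — not valid.
(E) PPq → Pq (the dual of axiom 4) characterises the transitive frames. Every such R is transitive — valid.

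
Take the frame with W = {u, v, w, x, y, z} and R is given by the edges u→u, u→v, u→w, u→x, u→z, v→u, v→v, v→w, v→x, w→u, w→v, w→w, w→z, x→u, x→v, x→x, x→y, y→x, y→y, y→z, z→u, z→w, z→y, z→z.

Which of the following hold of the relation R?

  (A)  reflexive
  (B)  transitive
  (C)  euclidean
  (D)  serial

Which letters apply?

(A) reflexive: each world relates to itself.
(B) not transitive: u R x and x R y but not u R y.
(C) not euclidean: u R v and u R z but not v R z.
(D) serial: every world has an R-successor.

A, D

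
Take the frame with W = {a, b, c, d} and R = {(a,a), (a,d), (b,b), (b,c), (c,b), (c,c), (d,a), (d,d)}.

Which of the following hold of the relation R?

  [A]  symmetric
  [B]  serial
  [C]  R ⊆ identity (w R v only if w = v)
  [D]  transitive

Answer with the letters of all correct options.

(A) symmetric: every R-edge is matched by its reverse.
(B) serial: every world has an R-successor.
(C) not ⊆ identity: a R d with a ≠ d.
(D) transitive: R is closed under composition.

A, B, D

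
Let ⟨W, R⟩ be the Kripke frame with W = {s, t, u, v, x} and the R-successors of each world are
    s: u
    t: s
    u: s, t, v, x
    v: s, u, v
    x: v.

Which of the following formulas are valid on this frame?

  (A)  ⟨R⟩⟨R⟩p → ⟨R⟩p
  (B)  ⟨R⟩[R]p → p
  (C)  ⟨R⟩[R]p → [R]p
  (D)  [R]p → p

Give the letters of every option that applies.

R is not reflexive: not s R s.
R is not symmetric: t R s but not s R t.
R is not transitive: s R u and u R s but not s R s.
R is not euclidean: u R s and u R t but not s R t.
(A) ⟨R⟩⟨R⟩p → ⟨R⟩p (the dual of axiom 4) characterises the transitive frames. R is not transitive — not valid.
(B) ⟨R⟩[R]p → p is the dual of axiom B; it is valid on a frame exactly when R is symmetric. R is not symmetric, so not valid.
(C) ⟨R⟩[R]p → [R]p (the dual of axiom 5) characterises the euclidean frames. R is not euclidean — not valid.
(D) axiom T: valid iff R is reflexive. R is not reflexive — not valid.

none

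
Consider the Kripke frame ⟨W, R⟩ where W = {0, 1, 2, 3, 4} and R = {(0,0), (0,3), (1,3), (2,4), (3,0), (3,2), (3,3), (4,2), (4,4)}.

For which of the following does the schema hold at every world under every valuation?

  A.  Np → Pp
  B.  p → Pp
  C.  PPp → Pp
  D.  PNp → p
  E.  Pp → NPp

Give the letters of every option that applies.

R is not reflexive: not 1 R 1.
R is not symmetric: 1 R 3 but not 3 R 1.
R is not transitive: 0 R 3 and 3 R 2 but not 0 R 2.
R is not euclidean: 3 R 0 and 3 R 2 but not 0 R 2.
R is serial: every world has an R-successor.
(A) Np → Pp is axiom D; it is valid on a frame exactly when R is serial. R is serial, so valid.
(B) p → Pp is the dual of axiom T, which corresponds to reflexivity. R is not reflexive — not valid.
(C) PPp → Pp is the dual of axiom 4, which corresponds to transitivity. R is not transitive — not valid.
(D) PNp → p is the dual of axiom B; it is valid on a frame exactly when R is symmetric. R is not symmetric, so not valid.
(E) axiom 5: valid iff R is euclidean. R is not euclidean — not valid.

A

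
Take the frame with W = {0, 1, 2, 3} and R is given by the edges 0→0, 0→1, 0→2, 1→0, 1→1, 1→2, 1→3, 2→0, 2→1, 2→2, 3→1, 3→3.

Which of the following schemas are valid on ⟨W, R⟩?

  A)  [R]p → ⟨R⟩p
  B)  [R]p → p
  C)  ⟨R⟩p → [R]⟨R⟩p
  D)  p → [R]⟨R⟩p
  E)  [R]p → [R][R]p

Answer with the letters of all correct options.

R is reflexive: each world relates to itself.
R is symmetric: every R-edge is matched by its reverse.
R is not transitive: 0 R 1 and 1 R 3 but not 0 R 3.
R is not euclidean: 1 R 0 and 1 R 3 but not 0 R 3.
R is serial: every world has an R-successor.
(A) [R]p → ⟨R⟩p (axiom D) characterises the serial frames. R is serial — valid.
(B) [R]p → p (axiom T) characterises the reflexive frames. R is reflexive — valid.
(C) axiom 5: valid iff R is euclidean. R is not euclidean — not valid.
(D) p → [R]⟨R⟩p is axiom B, which corresponds to symmetry. R is symmetric — valid.
(E) [R]p → [R][R]p is axiom 4; it is valid on a frame exactly when R is transitive. R is not transitive, so not valid.

A, B, D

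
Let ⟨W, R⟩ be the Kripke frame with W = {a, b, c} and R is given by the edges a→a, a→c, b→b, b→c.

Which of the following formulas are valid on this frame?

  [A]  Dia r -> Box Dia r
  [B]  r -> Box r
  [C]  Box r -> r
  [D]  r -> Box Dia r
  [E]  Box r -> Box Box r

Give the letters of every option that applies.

E

R is not reflexive: not c R c.
R is not symmetric: a R c but not c R a.
R is transitive: R is closed under composition.
R is not euclidean: a R c and a R a but not c R a.
R is not a subset of the identity: a R c with a ≠ c.
(A) Dia r -> Box Dia r is axiom 5, which corresponds to the euclidean property. R is not euclidean — not valid.
(B) r -> Box r is valid only on frames where every R-edge is a self-loop. Here R ⊄ identity — not valid.
(C) Box r -> r is axiom T, which corresponds to reflexivity. R is not reflexive — not valid.
(D) r -> Box Dia r (axiom B) characterises the symmetric frames. R is not symmetric — not valid.
(E) Box r -> Box Box r is axiom 4, which corresponds to transitivity. R is transitive — valid.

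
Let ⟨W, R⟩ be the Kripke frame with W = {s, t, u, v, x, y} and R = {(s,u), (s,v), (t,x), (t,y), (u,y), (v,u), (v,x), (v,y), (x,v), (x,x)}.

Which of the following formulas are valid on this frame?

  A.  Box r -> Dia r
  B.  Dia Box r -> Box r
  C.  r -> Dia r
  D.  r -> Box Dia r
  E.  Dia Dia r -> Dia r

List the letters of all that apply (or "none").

R is not reflexive: not s R s.
R is not symmetric: s R u but not u R s.
R is not transitive: s R u and u R y but not s R y.
R is not euclidean: s R u and s R v but not u R v.
R is not serial: y has no R-successor.
(A) Box r -> Dia r is axiom D, which corresponds to seriality. R is not serial — not valid.
(B) Dia Box r -> Box r (the dual of axiom 5) characterises the euclidean frames. R is not euclidean — not valid.
(C) r -> Dia r is the dual of axiom T, which corresponds to reflexivity. R is not reflexive — not valid.
(D) r -> Box Dia r is axiom B, which corresponds to symmetry. R is not symmetric — not valid.
(E) the dual of axiom 4: valid iff R is transitive. R is not transitive — not valid.

none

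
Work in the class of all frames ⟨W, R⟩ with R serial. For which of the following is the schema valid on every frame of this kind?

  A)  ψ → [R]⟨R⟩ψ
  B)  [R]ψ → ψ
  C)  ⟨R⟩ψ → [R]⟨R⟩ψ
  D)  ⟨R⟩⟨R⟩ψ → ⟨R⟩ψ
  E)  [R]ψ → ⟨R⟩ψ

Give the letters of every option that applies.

(A) ψ → [R]⟨R⟩ψ (axiom B) characterises the symmetric frames. Such an R need not be symmetric — not valid.
(B) [R]ψ → ψ is axiom T, which corresponds to reflexivity. Such an R need not be reflexive — not valid.
(C) ⟨R⟩ψ → [R]⟨R⟩ψ is axiom 5, which corresponds to the euclidean property. Such an R need not be euclidean — not valid.
(D) ⟨R⟩⟨R⟩ψ → ⟨R⟩ψ (the dual of axiom 4) characterises the transitive frames. Such an R need not be transitive — not valid.
(E) axiom D: valid iff R is serial. Every such R is serial — valid.

E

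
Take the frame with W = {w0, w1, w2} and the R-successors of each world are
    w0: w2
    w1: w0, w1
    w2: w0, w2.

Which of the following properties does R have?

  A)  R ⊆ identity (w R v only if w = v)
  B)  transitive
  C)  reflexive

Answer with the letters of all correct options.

none

(A) not ⊆ identity: w0 R w2 with w0 ≠ w2.
(B) not transitive: w0 R w2 and w2 R w0 but not w0 R w0.
(C) not reflexive: not w0 R w0.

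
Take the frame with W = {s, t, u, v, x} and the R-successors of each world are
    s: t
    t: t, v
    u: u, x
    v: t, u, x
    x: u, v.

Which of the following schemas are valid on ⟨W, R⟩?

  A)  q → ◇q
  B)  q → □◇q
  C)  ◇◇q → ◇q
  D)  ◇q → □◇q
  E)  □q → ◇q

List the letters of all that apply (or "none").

E

R is not reflexive: not s R s.
R is not symmetric: s R t but not t R s.
R is not transitive: s R t and t R v but not s R v.
R is not euclidean: v R t and v R u but not t R u.
R is serial: every world has an R-successor.
(A) q → ◇q (the dual of axiom T) characterises the reflexive frames. R is not reflexive — not valid.
(B) q → □◇q is axiom B, which corresponds to symmetry. R is not symmetric — not valid.
(C) the dual of axiom 4: valid iff R is transitive. R is not transitive — not valid.
(D) ◇q → □◇q is axiom 5; it is valid on a frame exactly when R is euclidean. R is not euclidean, so not valid.
(E) □q → ◇q is axiom D; it is valid on a frame exactly when R is serial. R is serial, so valid.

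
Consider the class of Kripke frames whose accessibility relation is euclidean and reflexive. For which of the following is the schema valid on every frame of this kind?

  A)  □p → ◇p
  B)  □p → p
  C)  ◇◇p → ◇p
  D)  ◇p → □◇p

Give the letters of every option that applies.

A, B, C, D

A reflexive euclidean relation is also symmetric (from wRw and wRv the euclidean condition gives vRw) and hence transitive; it is an equivalence relation.
(A) □p → ◇p (axiom D) characterises the serial frames. Every such R is serial — valid.
(B) □p → p is axiom T; it is valid on a frame exactly when R is reflexive. Every such R is reflexive, so valid.
(C) ◇◇p → ◇p is the dual of axiom 4, which corresponds to transitivity. Every such R is transitive — valid.
(D) ◇p → □◇p is axiom 5, which corresponds to the euclidean property. Every such R is euclidean — valid.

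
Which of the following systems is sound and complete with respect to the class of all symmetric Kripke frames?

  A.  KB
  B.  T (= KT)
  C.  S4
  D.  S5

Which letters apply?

A

(A) KB is determined by exactly this class.
(B) T (= KT) is determined by the class of reflexive frames.
(C) S4 is determined by the class of reflexive and transitive frames.
(D) S5 is determined by the class of reflexive, symmetric, and transitive frames.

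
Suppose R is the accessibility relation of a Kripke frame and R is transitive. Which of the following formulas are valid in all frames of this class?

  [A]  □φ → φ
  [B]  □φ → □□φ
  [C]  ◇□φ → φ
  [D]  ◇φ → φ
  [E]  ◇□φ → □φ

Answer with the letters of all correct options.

B

(A) axiom T: valid iff R is reflexive. Such an R need not be reflexive — not valid.
(B) □φ → □□φ is axiom 4; it is valid on a frame exactly when R is transitive. Every such R is transitive, so valid.
(C) ◇□φ → φ is the dual of axiom B, which corresponds to symmetry. Such an R need not be symmetric — not valid.
(D) ◇φ → φ (the converse of T) corresponds to R being a subset of the identity. Such an R need not be a subset of the identity, so not valid.
(E) ◇□φ → □φ is the dual of axiom 5; it is valid on a frame exactly when R is euclidean. Such an R need not be euclidean, so not valid.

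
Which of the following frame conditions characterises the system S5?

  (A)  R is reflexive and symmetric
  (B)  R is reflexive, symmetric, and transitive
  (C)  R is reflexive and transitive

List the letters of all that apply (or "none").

B

(A) this class determines B (= KTB), not S5.
(B) S5 is sound and complete for exactly this class.
(C) this class determines S4, not S5.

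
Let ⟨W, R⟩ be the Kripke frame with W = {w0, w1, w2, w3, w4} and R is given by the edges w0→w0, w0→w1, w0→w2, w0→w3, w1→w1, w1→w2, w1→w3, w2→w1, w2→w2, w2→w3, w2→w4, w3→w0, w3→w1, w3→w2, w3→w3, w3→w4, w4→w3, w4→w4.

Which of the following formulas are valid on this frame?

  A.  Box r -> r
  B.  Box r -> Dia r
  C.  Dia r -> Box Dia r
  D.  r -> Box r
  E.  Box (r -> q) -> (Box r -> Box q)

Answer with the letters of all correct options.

R is reflexive: each world relates to itself.
R is not euclidean: w0 R w1 and w0 R w0 but not w1 R w0.
R is serial: every world has an R-successor.
R is not a subset of the identity: w0 R w1 with w0 ≠ w1.
(A) Box r -> r (axiom T) characterises the reflexive frames. R is reflexive — valid.
(B) axiom D: valid iff R is serial. R is serial — valid.
(C) axiom 5: valid iff R is euclidean. R is not euclidean — not valid.
(D) r -> Box r is valid only on frames where every R-edge is a self-loop. Here R ⊄ identity — not valid.
(E) this is just K, valid on every normal frame.

A, B, E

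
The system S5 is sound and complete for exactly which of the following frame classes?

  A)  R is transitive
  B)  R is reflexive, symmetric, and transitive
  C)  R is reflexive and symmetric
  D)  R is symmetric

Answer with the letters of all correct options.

B

(A) this class determines K4, not S5.
(B) S5 is sound and complete for exactly this class.
(C) this class determines B (= KTB), not S5.
(D) this class determines KB, not S5.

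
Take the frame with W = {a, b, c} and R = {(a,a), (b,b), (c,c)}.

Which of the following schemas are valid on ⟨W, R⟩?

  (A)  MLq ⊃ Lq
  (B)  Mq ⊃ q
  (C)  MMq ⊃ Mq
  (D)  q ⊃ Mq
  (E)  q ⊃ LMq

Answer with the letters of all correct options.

R is reflexive: each world relates to itself.
R is symmetric: every R-edge is matched by its reverse.
R is transitive: R is closed under composition.
R is euclidean: any two R-successors of the same world are R-related.
R is a subset of the identity: every R-edge is a self-loop.
(A) MLq ⊃ Lq is the dual of axiom 5, which corresponds to the euclidean property. R is euclidean — valid.
(B) Mq ⊃ q is valid only on frames where every R-edge is a self-loop. Here R ⊆ identity — valid.
(C) MMq ⊃ Mq is the dual of axiom 4, which corresponds to transitivity. R is transitive — valid.
(D) the dual of axiom T: valid iff R is reflexive. R is reflexive — valid.
(E) q ⊃ LMq is axiom B; it is valid on a frame exactly when R is symmetric. R is symmetric, so valid.

A, B, C, D, E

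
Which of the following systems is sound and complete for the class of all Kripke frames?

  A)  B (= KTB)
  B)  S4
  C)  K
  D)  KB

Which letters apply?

C

(A) B (= KTB) is determined by the class of reflexive and symmetric frames.
(B) S4 is determined by the class of reflexive and transitive frames.
(C) K is determined by exactly this class.
(D) KB is determined by the class of symmetric frames.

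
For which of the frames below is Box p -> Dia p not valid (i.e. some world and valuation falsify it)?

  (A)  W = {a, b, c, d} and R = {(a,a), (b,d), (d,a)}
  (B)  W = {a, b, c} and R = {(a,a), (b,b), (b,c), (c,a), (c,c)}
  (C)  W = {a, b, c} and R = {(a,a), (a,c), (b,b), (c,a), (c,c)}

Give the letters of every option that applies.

A

The schema Box p -> Dia p is axiom D; it is valid on a frame iff R is serial.
(A) R is not serial (c has no R-successor), so the schema fails here.
(B) R is serial (every world has an R-successor), so the schema is valid here.
(C) R is serial (every world has an R-successor), so the schema is valid here.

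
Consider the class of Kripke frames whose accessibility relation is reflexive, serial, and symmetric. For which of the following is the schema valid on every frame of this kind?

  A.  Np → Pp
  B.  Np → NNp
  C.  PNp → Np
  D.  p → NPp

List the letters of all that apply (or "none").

(A) Np → Pp (axiom D) characterises the serial frames. Every such R is serial — valid.
(B) Np → NNp is axiom 4, which corresponds to transitivity. Such an R need not be transitive — not valid.
(C) the dual of axiom 5: valid iff R is euclidean. Such an R need not be euclidean — not valid.
(D) p → NPp is axiom B; it is valid on a frame exactly when R is symmetric. Every such R is symmetric, so valid.

A, D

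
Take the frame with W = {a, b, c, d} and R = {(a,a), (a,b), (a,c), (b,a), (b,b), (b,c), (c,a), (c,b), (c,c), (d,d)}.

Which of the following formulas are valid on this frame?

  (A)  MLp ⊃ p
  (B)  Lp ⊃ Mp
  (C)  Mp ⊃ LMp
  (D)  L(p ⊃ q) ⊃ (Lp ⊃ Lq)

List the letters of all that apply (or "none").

A, B, C, D

R is symmetric: every R-edge is matched by its reverse.
R is euclidean: any two R-successors of the same world are R-related.
R is serial: every world has an R-successor.
(A) MLp ⊃ p is the dual of axiom B, which corresponds to symmetry. R is symmetric — valid.
(B) Lp ⊃ Mp is axiom D, which corresponds to seriality. R is serial — valid.
(C) Mp ⊃ LMp is axiom 5, which corresponds to the euclidean property. R is euclidean — valid.
(D) L(p ⊃ q) ⊃ (Lp ⊃ Lq) is the K axiom; it holds on all frames — valid.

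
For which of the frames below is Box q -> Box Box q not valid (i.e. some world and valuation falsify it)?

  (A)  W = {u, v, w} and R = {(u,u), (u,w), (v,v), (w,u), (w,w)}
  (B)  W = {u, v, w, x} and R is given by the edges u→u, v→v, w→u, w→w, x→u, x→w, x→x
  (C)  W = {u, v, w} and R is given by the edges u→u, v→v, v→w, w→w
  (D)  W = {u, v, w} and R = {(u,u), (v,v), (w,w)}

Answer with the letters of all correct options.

none

The schema Box q -> Box Box q is axiom 4; it is valid on a frame iff R is transitive.
(A) R is transitive (R is closed under composition), so the schema is valid here.
(B) R is transitive (R is closed under composition), so the schema is valid here.
(C) R is transitive (R is closed under composition), so the schema is valid here.
(D) R is transitive (R is closed under composition), so the schema is valid here.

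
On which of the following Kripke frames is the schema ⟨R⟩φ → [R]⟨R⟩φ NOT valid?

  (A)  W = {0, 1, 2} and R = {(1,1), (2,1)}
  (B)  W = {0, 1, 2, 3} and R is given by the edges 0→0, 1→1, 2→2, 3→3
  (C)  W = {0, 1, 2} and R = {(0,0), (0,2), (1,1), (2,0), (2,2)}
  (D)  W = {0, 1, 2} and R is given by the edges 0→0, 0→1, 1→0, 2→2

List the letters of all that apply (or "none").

D

The schema ⟨R⟩φ → [R]⟨R⟩φ is axiom 5; it is valid on a frame iff R is euclidean.
(A) R is euclidean (any two R-successors of the same world are R-related), so the schema is valid here.
(B) R is euclidean (any two R-successors of the same world are R-related), so the schema is valid here.
(C) R is euclidean (any two R-successors of the same world are R-related), so the schema is valid here.
(D) R is not euclidean (0 R 1 and 0 R 1 but not 1 R 1), so the schema fails here.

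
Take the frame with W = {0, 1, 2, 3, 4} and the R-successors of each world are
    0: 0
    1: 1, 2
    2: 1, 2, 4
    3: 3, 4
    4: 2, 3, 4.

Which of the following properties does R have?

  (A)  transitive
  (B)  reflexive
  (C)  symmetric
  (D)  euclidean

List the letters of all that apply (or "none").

(A) not transitive: 1 R 2 and 2 R 4 but not 1 R 4.
(B) reflexive: each world relates to itself.
(C) symmetric: every R-edge is matched by its reverse.
(D) not euclidean: 2 R 1 and 2 R 4 but not 1 R 4.

B, C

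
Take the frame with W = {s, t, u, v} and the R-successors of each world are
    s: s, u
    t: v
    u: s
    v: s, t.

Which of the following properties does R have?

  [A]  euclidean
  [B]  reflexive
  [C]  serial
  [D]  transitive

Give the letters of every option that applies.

C

(A) not euclidean: v R s and v R t but not s R t.
(B) not reflexive: not t R t.
(C) serial: every world has an R-successor.
(D) not transitive: t R v and v R s but not t R s.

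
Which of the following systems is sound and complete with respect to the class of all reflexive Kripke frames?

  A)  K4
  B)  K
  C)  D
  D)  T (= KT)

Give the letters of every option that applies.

(A) K4 is determined by the class of transitive frames.
(B) K is determined by the class of arbitrary frames.
(C) D is determined by the class of serial frames.
(D) T (= KT) is determined by exactly this class.

D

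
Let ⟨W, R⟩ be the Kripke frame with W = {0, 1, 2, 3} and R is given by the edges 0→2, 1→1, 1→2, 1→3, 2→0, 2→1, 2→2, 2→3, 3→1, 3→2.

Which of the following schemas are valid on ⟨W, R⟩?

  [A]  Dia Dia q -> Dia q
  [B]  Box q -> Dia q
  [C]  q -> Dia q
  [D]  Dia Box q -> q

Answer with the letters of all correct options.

B, D

R is not reflexive: not 0 R 0.
R is symmetric: every R-edge is matched by its reverse.
R is not transitive: 0 R 2 and 2 R 0 but not 0 R 0.
R is serial: every world has an R-successor.
(A) Dia Dia q -> Dia q is the dual of axiom 4, which corresponds to transitivity. R is not transitive — not valid.
(B) Box q -> Dia q is axiom D, which corresponds to seriality. R is serial — valid.
(C) the dual of axiom T: valid iff R is reflexive. R is not reflexive — not valid.
(D) Dia Box q -> q (the dual of axiom B) characterises the symmetric frames. R is symmetric — valid.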